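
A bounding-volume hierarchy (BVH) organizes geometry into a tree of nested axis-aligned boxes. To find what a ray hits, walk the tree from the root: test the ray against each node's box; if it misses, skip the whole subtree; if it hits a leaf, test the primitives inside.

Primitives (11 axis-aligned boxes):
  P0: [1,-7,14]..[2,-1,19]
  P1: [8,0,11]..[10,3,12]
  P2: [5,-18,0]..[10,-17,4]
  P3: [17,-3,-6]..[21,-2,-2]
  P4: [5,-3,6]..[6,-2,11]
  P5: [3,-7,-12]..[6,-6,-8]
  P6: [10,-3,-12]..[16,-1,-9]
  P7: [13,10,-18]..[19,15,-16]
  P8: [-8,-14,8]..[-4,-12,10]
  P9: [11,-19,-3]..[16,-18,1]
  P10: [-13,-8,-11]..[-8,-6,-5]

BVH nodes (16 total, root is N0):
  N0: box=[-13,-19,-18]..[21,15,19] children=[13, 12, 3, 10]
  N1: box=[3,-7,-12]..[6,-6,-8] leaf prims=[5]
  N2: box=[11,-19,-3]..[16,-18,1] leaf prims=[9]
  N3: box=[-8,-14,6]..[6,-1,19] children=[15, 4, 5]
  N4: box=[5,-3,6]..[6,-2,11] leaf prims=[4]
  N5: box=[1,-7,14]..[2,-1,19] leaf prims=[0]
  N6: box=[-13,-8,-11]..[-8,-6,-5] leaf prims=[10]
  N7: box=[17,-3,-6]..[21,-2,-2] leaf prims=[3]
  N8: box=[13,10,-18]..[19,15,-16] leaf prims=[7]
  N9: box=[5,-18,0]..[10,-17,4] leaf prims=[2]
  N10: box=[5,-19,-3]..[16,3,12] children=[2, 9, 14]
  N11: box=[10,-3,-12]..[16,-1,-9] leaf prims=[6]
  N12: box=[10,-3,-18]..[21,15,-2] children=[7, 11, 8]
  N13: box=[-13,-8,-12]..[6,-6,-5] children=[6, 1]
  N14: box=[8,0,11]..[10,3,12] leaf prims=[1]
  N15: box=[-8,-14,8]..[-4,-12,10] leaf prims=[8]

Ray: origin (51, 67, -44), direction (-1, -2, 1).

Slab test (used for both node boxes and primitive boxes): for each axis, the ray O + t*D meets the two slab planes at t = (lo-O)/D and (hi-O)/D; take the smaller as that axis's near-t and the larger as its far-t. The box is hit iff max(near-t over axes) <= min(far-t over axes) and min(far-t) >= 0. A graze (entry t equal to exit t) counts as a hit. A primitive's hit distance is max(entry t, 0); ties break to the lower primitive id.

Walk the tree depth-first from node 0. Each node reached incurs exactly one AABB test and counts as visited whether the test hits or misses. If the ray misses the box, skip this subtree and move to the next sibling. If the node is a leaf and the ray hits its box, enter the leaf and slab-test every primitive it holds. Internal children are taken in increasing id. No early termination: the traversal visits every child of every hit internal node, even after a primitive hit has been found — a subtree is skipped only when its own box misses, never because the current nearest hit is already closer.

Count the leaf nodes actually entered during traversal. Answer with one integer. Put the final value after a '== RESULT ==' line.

Trace the traversal:
N0 x:[30,64] y:[26,43] z:[26,63] -> hit [30,43], descend [3, 10, 12, 13]
  N3 x:[45,59] y:[34,81/2] z:[50,63] -> miss, prune
  N10 x:[35,46] y:[32,43] z:[41,56] -> hit [41,43], descend [2, 9, 14]
    N2 x:[35,40] y:[85/2,43] z:[41,45] -> miss, prune
    N9 x:[41,46] y:[42,85/2] z:[44,48] -> miss, prune
    N14 x:[41,43] y:[32,67/2] z:[55,56] -> miss, prune
  N12 x:[30,41] y:[26,35] z:[26,42] -> hit [30,35], descend [7, 8, 11]
    N7 x:[30,34] y:[69/2,35] z:[38,42] -> miss, prune
    N8 x:[32,38] y:[26,57/2] z:[26,28] -> miss, prune
    N11 x:[35,41] y:[34,35] z:[32,35] -> hit [35,35] leaf, test {P6@t=35}
  N13 x:[45,64] y:[73/2,75/2] z:[32,39] -> miss, prune

11 AABB tests over nodes [0, 3, 10, 2, 9, 14, 12, 7, 8, 11, 13]; 1 leaf entered; closest P6.

== RESULT ==
1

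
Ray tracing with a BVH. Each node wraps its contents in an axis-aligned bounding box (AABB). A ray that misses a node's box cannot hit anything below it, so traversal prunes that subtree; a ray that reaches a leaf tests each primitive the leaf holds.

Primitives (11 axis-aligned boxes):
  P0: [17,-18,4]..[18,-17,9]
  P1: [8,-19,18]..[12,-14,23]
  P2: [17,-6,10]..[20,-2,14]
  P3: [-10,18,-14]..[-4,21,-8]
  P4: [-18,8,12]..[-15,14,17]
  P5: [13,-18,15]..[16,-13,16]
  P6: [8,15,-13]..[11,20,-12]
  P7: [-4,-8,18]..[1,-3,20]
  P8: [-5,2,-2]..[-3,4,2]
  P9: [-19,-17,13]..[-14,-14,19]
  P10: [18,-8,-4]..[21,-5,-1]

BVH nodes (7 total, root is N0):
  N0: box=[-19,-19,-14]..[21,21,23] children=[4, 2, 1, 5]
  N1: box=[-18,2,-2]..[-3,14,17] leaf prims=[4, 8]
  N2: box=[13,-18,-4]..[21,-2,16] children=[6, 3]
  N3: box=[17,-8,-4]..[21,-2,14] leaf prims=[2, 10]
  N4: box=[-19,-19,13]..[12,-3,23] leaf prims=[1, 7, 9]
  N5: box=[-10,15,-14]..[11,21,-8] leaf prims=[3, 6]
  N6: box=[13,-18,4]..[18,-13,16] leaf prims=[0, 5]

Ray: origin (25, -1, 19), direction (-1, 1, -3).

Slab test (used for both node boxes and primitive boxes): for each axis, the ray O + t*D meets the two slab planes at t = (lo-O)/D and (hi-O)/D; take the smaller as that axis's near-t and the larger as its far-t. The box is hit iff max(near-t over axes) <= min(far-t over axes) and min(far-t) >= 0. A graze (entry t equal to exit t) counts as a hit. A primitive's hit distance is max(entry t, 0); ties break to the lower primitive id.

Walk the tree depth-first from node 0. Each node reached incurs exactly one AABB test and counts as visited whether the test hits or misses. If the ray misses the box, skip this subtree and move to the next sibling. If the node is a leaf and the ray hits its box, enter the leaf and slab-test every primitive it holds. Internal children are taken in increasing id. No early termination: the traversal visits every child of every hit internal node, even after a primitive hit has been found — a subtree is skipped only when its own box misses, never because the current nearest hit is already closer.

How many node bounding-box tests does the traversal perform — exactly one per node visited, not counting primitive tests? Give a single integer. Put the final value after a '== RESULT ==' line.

Walk:
N0 x:[4,44] y:[-18,22] z:[-4/3,11] -> hit [4,11], descend [1, 2, 4, 5]
  N1 x:[28,43] y:[3,15] z:[2/3,7] -> miss, prune
  N2 x:[4,12] y:[-17,-1] z:[1,23/3] -> miss, prune
  N4 x:[13,44] y:[-18,-2] z:[-4/3,2] -> miss, prune
  N5 x:[14,35] y:[16,22] z:[9,11] -> miss, prune

5 AABB tests over nodes [0, 1, 2, 4, 5]; 0 leaves entered; closest miss.

== RESULT ==
5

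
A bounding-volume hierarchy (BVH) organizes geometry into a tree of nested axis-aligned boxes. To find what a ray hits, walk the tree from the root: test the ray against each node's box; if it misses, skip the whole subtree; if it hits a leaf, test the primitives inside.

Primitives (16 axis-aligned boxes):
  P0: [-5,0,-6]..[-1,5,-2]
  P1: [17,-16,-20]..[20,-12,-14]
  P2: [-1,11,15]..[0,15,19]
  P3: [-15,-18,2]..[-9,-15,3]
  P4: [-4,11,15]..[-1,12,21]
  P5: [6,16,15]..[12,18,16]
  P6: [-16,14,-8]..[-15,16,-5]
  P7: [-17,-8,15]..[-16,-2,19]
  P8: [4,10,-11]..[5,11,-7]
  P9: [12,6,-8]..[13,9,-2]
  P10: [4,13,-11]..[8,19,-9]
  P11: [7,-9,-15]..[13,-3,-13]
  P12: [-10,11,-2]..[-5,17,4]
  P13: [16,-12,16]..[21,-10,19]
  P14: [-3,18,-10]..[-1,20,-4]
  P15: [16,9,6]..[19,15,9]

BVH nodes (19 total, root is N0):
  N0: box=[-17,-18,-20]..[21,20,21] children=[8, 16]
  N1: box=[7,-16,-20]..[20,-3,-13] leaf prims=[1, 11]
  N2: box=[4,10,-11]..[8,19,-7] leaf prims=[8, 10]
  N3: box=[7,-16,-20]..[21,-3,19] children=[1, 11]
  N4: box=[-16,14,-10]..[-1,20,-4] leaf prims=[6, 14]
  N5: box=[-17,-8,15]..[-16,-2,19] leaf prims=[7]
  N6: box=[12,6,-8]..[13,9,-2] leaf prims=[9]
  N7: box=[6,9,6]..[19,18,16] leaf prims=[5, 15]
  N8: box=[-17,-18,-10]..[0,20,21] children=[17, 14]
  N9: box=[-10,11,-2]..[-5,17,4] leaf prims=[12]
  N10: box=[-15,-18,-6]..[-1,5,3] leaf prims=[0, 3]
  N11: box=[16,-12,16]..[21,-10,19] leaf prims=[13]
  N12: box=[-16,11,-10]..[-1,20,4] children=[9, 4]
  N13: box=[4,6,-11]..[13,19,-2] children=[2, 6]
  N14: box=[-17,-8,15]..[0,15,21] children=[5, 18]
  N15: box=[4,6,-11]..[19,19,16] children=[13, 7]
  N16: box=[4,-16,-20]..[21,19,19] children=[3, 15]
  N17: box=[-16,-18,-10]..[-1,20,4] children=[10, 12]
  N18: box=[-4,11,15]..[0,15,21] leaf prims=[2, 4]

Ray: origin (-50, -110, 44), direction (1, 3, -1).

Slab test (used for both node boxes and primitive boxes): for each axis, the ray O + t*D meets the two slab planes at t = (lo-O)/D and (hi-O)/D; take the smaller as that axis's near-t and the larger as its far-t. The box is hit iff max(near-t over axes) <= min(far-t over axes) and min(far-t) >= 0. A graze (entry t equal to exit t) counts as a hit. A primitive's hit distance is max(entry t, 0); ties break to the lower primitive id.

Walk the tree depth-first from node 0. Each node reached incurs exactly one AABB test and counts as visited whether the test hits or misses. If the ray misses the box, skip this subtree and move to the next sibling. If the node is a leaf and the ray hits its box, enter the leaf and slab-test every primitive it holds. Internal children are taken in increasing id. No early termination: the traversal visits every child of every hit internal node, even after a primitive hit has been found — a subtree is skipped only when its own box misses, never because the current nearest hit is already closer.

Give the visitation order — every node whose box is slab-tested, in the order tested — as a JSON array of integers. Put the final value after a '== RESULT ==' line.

Trace the traversal:
N0 x:[33,71] y:[92/3,130/3] z:[23,64] -> hit [33,130/3], descend [8, 16]
  N8 x:[33,50] y:[92/3,130/3] z:[23,54] -> hit [33,130/3], descend [14, 17]
    N14 x:[33,50] y:[34,125/3] z:[23,29] -> miss, prune
    N17 x:[34,49] y:[92/3,130/3] z:[40,54] -> hit [40,130/3], descend [10, 12]
      N10 x:[35,49] y:[92/3,115/3] z:[41,50] -> miss, prune
      N12 x:[34,49] y:[121/3,130/3] z:[40,54] -> hit [121/3,130/3], descend [4, 9]
        N4 x:[34,49] y:[124/3,130/3] z:[48,54] -> miss, prune
        N9 x:[40,45] y:[121/3,127/3] z:[40,46] -> hit [121/3,127/3] leaf, test {P12@t=121/3}
  N16 x:[54,71] y:[94/3,43] z:[25,64] -> miss, prune

Visited [0, 8, 14, 17, 10, 12, 4, 9, 16]. Tests: 9 box, 1 leaf. Nearest: P12.

== RESULT ==
[0, 8, 14, 17, 10, 12, 4, 9, 16]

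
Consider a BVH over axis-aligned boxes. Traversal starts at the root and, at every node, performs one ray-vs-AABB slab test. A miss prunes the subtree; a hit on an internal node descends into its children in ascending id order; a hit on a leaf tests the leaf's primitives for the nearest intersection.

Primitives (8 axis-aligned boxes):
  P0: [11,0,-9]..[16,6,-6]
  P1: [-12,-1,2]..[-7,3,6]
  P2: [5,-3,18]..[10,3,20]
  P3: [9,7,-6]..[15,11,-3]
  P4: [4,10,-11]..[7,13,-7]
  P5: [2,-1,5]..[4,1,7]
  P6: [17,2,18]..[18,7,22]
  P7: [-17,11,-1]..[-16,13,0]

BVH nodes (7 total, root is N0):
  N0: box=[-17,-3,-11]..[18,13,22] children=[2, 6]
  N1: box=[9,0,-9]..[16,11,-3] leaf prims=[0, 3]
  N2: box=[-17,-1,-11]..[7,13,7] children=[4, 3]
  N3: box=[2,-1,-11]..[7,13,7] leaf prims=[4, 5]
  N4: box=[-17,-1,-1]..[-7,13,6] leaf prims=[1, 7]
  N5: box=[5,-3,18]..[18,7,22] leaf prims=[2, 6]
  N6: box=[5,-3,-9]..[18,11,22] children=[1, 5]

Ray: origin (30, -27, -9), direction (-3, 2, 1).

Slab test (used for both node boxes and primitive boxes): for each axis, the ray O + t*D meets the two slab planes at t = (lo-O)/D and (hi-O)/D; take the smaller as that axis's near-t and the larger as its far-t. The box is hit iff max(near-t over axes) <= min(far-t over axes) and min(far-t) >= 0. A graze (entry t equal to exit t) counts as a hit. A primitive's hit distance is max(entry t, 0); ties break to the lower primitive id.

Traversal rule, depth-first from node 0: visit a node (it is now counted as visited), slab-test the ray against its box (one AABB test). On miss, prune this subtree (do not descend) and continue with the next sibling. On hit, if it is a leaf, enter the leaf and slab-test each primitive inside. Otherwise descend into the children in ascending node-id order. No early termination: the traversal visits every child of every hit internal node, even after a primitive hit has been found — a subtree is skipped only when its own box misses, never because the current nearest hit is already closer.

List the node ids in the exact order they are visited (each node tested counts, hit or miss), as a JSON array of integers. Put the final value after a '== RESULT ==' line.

Traverse from the root:
N0 x:[4,47/3] y:[12,20] z:[-2,31] -> hit [12,47/3], descend [2, 6]
  N2 x:[23/3,47/3] y:[13,20] z:[-2,16] -> hit [13,47/3], descend [3, 4]
    N3 x:[23/3,28/3] y:[13,20] z:[-2,16] -> miss, prune
    N4 x:[37/3,47/3] y:[13,20] z:[8,15] -> hit [13,15] leaf, test {P1@t=13, P7(miss)}
  N6 x:[4,25/3] y:[12,19] z:[0,31] -> miss, prune

Visited [0, 2, 3, 4, 6]. Tests: 5 box, 1 leaf. Nearest: P1.

== RESULT ==
[0, 2, 3, 4, 6]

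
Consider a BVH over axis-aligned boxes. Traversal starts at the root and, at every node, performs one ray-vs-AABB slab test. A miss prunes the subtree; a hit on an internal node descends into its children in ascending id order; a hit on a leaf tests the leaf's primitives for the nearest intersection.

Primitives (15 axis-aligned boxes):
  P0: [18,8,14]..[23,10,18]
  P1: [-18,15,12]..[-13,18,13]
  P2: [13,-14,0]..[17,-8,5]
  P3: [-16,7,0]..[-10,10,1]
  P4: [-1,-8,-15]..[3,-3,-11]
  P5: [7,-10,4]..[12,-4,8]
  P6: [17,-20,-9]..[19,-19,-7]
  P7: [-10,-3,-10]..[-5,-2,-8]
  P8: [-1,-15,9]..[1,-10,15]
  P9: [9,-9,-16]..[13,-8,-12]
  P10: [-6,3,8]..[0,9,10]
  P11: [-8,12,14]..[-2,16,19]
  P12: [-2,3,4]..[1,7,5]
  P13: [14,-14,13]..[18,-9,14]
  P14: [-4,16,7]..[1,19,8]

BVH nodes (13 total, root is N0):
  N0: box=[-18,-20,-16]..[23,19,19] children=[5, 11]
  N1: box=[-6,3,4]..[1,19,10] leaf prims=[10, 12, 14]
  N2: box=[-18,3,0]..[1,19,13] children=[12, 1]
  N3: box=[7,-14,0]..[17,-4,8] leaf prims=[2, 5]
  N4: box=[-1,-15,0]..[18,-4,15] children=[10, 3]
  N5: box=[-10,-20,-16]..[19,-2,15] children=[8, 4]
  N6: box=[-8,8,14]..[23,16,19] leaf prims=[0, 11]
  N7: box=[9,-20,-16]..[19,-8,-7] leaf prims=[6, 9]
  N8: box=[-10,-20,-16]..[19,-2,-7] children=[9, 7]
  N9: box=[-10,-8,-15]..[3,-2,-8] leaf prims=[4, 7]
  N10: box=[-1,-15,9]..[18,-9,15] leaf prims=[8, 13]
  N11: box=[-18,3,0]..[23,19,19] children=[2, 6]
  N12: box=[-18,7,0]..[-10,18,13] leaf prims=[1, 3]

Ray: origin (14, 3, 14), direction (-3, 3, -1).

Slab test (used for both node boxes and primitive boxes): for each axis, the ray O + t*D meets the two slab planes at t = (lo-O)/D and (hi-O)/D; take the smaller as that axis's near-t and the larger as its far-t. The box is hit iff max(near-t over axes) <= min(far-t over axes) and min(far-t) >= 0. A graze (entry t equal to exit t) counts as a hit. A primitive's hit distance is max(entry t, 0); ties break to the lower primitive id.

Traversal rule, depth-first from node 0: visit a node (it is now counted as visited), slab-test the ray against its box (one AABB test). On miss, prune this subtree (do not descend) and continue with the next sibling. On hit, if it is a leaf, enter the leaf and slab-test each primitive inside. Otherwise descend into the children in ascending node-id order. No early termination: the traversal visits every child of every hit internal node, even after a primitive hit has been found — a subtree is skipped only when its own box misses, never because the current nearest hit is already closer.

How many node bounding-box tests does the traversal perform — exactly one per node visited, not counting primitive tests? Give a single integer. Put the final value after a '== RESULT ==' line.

Traverse from the root:
N0 x:[-3,32/3] y:[-23/3,16/3] z:[-5,30] -> hit [-3,16/3], descend [5, 11]
  N5 x:[-5/3,8] y:[-23/3,-5/3] z:[-1,30] -> miss, prune
  N11 x:[-3,32/3] y:[0,16/3] z:[-5,14] -> hit [0,16/3], descend [2, 6]
    N2 x:[13/3,32/3] y:[0,16/3] z:[1,14] -> hit [13/3,16/3], descend [1, 12]
      N1 x:[13/3,20/3] y:[0,16/3] z:[4,10] -> hit [13/3,16/3] leaf, test {P10(miss), P12(miss), P14(miss)}
      N12 x:[8,32/3] y:[4/3,5] z:[1,14] -> miss, prune
    N6 x:[-3,22/3] y:[5/3,13/3] z:[-5,0] -> miss, prune

Visited [0, 5, 11, 2, 1, 12, 6]. Tests: 7 box, 1 leaf. Nearest: miss.

== RESULT ==
7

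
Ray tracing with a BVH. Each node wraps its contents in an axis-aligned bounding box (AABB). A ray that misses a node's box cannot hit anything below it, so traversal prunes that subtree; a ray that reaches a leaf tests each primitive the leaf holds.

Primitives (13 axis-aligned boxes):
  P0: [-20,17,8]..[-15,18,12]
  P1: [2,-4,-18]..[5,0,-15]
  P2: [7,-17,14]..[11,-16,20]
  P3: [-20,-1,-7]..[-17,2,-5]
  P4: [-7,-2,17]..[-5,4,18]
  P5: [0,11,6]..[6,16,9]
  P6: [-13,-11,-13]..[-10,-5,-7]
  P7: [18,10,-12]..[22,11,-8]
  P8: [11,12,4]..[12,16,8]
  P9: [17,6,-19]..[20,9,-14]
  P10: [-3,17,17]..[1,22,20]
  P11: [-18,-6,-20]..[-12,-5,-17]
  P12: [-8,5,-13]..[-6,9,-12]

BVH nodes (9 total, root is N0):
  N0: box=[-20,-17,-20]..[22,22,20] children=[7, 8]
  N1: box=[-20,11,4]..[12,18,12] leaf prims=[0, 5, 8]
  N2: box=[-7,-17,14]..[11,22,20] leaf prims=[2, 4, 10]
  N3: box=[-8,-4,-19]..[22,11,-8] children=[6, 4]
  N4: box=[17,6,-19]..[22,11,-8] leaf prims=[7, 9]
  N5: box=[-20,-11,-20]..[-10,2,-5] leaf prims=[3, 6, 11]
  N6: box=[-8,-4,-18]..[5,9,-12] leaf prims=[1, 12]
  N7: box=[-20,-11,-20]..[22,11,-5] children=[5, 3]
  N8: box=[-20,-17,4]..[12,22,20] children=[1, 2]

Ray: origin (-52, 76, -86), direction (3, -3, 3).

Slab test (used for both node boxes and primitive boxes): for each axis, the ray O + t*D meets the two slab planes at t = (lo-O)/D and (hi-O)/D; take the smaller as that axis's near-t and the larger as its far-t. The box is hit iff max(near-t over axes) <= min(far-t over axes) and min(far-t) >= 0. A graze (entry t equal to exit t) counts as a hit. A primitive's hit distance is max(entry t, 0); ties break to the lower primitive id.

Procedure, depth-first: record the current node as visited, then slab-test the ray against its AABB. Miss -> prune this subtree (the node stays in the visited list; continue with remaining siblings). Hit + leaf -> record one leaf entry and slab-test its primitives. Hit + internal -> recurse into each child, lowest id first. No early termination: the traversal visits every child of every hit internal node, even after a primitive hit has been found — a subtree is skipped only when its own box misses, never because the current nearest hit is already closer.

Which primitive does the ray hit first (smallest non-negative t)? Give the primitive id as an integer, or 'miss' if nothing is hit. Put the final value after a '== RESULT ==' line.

Trace the traversal:
N0 x:[32/3,74/3] y:[18,31] z:[22,106/3] -> hit [22,74/3], descend [7, 8]
  N7 x:[32/3,74/3] y:[65/3,29] z:[22,27] -> hit [22,74/3], descend [3, 5]
    N3 x:[44/3,74/3] y:[65/3,80/3] z:[67/3,26] -> hit [67/3,74/3], descend [4, 6]
      N4 x:[23,74/3] y:[65/3,70/3] z:[67/3,26] -> hit [23,70/3] leaf, test {P7(miss), P9@t=23}
      N6 x:[44/3,19] y:[67/3,80/3] z:[68/3,74/3] -> miss, prune
    N5 x:[32/3,14] y:[74/3,29] z:[22,27] -> miss, prune
  N8 x:[32/3,64/3] y:[18,31] z:[30,106/3] -> miss, prune

Summary -> nodes [0, 7, 3, 4, 6, 5, 8]; box-tests=7; leaf-entries=1; first=P9

== RESULT ==
9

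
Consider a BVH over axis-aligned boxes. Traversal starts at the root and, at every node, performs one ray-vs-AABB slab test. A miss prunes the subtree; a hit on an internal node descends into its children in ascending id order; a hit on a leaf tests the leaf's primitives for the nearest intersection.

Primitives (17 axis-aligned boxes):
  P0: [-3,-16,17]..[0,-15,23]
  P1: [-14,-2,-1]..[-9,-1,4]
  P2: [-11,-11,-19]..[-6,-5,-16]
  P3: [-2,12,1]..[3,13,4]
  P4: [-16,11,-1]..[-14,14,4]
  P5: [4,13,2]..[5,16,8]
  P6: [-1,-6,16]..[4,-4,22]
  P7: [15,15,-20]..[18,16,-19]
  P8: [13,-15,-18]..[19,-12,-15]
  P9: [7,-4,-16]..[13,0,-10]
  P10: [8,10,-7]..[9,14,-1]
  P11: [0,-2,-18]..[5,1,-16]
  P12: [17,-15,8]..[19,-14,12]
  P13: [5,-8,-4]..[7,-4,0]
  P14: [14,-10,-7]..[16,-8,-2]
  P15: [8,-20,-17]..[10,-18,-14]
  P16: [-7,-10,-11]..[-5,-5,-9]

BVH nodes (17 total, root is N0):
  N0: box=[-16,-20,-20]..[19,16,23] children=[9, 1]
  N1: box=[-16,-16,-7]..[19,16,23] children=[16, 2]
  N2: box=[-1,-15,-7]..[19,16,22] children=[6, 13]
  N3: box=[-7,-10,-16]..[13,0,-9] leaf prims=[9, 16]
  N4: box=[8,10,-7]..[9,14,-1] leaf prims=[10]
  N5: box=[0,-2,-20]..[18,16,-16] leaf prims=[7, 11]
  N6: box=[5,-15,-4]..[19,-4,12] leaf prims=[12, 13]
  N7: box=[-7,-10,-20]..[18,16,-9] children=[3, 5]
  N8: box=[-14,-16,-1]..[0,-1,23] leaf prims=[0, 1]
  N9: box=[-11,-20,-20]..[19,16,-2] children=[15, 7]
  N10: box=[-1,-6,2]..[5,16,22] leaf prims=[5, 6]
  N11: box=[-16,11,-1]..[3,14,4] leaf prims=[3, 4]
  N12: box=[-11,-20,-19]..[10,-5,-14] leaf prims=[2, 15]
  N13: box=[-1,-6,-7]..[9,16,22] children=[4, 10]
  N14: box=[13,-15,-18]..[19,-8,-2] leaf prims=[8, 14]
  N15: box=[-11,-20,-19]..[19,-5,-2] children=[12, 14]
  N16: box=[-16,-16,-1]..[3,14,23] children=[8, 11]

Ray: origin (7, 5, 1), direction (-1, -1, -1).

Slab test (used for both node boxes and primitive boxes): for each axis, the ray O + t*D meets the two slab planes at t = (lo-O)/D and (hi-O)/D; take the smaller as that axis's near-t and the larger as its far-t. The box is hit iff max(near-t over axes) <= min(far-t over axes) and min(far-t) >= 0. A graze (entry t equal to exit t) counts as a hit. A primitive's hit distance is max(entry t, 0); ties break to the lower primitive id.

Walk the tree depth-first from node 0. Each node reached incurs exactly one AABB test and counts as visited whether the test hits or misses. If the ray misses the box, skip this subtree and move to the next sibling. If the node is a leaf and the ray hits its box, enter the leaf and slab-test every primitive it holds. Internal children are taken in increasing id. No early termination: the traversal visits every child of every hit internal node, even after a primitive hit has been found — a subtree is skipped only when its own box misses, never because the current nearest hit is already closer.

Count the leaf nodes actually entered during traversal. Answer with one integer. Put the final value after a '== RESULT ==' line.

Traverse from the root:
N0 x:[-12,23] y:[-11,25] z:[-22,21] -> hit [-11,21], descend [1, 9]
  N1 x:[-12,23] y:[-11,21] z:[-22,8] -> hit [-11,8], descend [2, 16]
    N2 x:[-12,8] y:[-11,20] z:[-21,8] -> hit [-11,8], descend [6, 13]
      N6 x:[-12,2] y:[9,20] z:[-11,5] -> miss, prune
      N13 x:[-2,8] y:[-11,11] z:[-21,8] -> hit [-2,8], descend [4, 10]
        N4 x:[-2,-1] y:[-9,-5] z:[2,8] -> miss, prune
        N10 x:[2,8] y:[-11,11] z:[-21,-1] -> miss, prune
    N16 x:[4,23] y:[-9,21] z:[-22,2] -> miss, prune
  N9 x:[-12,18] y:[-11,25] z:[3,21] -> hit [3,18], descend [7, 15]
    N7 x:[-11,14] y:[-11,15] z:[10,21] -> hit [10,14], descend [3, 5]
      N3 x:[-6,14] y:[5,15] z:[10,17] -> hit [10,14] leaf, test {P9(miss), P16@t=12}
      N5 x:[-11,7] y:[-11,7] z:[17,21] -> miss, prune
    N15 x:[-12,18] y:[10,25] z:[3,20] -> hit [10,18], descend [12, 14]
      N12 x:[-3,18] y:[10,25] z:[15,20] -> hit [15,18] leaf, test {P2(miss), P15(miss)}
      N14 x:[-12,-6] y:[13,20] z:[3,19] -> miss, prune

Summary -> nodes [0, 1, 2, 6, 13, 4, 10, 16, 9, 7, 3, 5, 15, 12, 14]; box-tests=15; leaf-entries=2; first=P16

== RESULT ==
2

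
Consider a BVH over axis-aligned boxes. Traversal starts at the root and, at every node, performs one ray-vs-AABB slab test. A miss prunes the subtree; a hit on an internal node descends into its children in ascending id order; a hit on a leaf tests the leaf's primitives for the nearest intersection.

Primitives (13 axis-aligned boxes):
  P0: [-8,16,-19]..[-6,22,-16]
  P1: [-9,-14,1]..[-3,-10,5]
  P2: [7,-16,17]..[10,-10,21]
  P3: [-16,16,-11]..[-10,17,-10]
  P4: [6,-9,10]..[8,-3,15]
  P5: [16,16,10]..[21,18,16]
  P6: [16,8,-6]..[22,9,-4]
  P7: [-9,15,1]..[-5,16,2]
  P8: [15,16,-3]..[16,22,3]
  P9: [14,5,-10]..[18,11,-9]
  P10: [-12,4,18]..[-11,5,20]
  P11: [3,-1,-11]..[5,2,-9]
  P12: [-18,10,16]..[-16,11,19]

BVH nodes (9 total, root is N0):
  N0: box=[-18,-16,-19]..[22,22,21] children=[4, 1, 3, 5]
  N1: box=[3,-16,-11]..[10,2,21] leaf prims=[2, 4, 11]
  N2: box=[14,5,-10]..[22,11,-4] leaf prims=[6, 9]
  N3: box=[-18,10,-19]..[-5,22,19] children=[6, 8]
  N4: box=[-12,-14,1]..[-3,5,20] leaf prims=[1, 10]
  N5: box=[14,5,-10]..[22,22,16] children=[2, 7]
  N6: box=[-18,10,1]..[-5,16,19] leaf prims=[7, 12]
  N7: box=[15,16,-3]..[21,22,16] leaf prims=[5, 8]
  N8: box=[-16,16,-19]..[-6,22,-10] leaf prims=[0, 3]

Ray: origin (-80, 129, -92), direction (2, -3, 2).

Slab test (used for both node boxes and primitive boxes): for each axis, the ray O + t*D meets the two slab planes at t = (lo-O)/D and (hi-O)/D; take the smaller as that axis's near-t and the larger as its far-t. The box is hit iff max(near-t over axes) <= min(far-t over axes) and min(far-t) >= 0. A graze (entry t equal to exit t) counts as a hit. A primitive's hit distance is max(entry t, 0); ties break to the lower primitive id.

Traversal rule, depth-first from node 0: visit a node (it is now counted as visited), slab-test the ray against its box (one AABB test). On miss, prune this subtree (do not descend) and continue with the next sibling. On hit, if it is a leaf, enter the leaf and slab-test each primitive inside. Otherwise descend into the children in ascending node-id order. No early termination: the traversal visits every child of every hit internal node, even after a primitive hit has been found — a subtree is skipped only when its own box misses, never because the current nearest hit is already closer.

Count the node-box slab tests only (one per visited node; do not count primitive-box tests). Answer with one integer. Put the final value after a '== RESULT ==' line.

Traverse from the root:
N0 x:[31,51] y:[107/3,145/3] z:[73/2,113/2] -> hit [73/2,145/3], descend [1, 3, 4, 5]
  N1 x:[83/2,45] y:[127/3,145/3] z:[81/2,113/2] -> hit [127/3,45] leaf, test {P2(miss), P4(miss), P11(miss)}
  N3 x:[31,75/2] y:[107/3,119/3] z:[73/2,111/2] -> hit [73/2,75/2], descend [6, 8]
    N6 x:[31,75/2] y:[113/3,119/3] z:[93/2,111/2] -> miss, prune
    N8 x:[32,37] y:[107/3,113/3] z:[73/2,41] -> hit [73/2,37] leaf, test {P0@t=73/2, P3(miss)}
  N4 x:[34,77/2] y:[124/3,143/3] z:[93/2,56] -> miss, prune
  N5 x:[47,51] y:[107/3,124/3] z:[41,54] -> miss, prune

Visited [0, 1, 3, 6, 8, 4, 5]. Tests: 7 box, 2 leaf. Nearest: P0.

== RESULT ==
7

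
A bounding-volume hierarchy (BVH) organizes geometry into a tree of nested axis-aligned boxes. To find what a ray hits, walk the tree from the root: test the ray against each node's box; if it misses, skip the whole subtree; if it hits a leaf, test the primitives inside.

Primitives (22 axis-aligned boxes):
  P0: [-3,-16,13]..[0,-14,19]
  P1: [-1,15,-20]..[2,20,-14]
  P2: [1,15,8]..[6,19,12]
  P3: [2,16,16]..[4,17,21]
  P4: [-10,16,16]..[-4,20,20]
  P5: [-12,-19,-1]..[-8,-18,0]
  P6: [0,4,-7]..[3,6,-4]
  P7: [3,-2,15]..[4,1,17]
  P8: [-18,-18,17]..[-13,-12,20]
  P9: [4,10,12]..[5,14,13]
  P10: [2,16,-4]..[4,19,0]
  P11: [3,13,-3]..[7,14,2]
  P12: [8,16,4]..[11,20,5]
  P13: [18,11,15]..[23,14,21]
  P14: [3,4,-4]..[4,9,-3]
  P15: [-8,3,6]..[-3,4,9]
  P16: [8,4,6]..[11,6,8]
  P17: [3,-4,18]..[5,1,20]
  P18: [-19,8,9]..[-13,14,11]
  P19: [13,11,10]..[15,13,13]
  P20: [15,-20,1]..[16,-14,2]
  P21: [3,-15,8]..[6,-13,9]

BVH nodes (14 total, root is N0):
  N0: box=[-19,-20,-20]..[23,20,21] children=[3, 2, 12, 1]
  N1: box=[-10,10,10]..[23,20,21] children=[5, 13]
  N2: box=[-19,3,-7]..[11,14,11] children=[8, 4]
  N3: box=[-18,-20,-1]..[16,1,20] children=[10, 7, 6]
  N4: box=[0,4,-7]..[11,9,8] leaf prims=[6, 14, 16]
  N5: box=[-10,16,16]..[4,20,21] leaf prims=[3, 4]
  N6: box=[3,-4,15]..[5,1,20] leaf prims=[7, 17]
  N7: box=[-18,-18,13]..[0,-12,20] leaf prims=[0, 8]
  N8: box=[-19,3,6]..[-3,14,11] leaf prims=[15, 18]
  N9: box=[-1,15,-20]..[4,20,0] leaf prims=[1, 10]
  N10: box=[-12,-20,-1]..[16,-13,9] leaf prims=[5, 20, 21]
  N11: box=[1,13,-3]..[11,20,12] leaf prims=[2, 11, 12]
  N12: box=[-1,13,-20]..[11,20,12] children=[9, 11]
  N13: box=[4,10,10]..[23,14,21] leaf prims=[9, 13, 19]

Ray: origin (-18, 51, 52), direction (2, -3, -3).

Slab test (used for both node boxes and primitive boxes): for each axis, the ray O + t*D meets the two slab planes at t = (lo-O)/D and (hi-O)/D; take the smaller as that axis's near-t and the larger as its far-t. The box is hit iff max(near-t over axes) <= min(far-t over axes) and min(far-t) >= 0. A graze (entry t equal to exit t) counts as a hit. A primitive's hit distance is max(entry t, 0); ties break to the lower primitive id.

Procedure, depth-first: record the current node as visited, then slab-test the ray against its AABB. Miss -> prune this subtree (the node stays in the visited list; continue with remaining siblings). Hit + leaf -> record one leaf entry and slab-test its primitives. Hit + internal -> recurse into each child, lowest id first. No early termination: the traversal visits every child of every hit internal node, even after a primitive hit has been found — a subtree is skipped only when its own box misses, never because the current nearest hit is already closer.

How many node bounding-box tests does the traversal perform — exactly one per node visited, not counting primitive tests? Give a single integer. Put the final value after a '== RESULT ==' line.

Walk:
N0 x:[-1/2,41/2] y:[31/3,71/3] z:[31/3,24] -> hit [31/3,41/2], descend [1, 2, 3, 12]
  N1 x:[4,41/2] y:[31/3,41/3] z:[31/3,14] -> hit [31/3,41/3], descend [5, 13]
    N5 x:[4,11] y:[31/3,35/3] z:[31/3,12] -> hit [31/3,11] leaf, test {P3(miss), P4(miss)}
    N13 x:[11,41/2] y:[37/3,41/3] z:[31/3,14] -> hit [37/3,41/3] leaf, test {P9(miss), P13(miss), P19(miss)}
  N2 x:[-1/2,29/2] y:[37/3,16] z:[41/3,59/3] -> hit [41/3,29/2], descend [4, 8]
    N4 x:[9,29/2] y:[14,47/3] z:[44/3,59/3] -> miss, prune
    N8 x:[-1/2,15/2] y:[37/3,16] z:[41/3,46/3] -> miss, prune
  N3 x:[0,17] y:[50/3,71/3] z:[32/3,53/3] -> hit [50/3,17], descend [6, 7, 10]
    N6 x:[21/2,23/2] y:[50/3,55/3] z:[32/3,37/3] -> miss, prune
    N7 x:[0,9] y:[21,23] z:[32/3,13] -> miss, prune
    N10 x:[3,17] y:[64/3,71/3] z:[43/3,53/3] -> miss, prune
  N12 x:[17/2,29/2] y:[31/3,38/3] z:[40/3,24] -> miss, prune

order=[0, 1, 5, 13, 2, 4, 8, 3, 6, 7, 10, 12]  |boxes|=12  |leaves|=2  hit=miss

== RESULT ==
12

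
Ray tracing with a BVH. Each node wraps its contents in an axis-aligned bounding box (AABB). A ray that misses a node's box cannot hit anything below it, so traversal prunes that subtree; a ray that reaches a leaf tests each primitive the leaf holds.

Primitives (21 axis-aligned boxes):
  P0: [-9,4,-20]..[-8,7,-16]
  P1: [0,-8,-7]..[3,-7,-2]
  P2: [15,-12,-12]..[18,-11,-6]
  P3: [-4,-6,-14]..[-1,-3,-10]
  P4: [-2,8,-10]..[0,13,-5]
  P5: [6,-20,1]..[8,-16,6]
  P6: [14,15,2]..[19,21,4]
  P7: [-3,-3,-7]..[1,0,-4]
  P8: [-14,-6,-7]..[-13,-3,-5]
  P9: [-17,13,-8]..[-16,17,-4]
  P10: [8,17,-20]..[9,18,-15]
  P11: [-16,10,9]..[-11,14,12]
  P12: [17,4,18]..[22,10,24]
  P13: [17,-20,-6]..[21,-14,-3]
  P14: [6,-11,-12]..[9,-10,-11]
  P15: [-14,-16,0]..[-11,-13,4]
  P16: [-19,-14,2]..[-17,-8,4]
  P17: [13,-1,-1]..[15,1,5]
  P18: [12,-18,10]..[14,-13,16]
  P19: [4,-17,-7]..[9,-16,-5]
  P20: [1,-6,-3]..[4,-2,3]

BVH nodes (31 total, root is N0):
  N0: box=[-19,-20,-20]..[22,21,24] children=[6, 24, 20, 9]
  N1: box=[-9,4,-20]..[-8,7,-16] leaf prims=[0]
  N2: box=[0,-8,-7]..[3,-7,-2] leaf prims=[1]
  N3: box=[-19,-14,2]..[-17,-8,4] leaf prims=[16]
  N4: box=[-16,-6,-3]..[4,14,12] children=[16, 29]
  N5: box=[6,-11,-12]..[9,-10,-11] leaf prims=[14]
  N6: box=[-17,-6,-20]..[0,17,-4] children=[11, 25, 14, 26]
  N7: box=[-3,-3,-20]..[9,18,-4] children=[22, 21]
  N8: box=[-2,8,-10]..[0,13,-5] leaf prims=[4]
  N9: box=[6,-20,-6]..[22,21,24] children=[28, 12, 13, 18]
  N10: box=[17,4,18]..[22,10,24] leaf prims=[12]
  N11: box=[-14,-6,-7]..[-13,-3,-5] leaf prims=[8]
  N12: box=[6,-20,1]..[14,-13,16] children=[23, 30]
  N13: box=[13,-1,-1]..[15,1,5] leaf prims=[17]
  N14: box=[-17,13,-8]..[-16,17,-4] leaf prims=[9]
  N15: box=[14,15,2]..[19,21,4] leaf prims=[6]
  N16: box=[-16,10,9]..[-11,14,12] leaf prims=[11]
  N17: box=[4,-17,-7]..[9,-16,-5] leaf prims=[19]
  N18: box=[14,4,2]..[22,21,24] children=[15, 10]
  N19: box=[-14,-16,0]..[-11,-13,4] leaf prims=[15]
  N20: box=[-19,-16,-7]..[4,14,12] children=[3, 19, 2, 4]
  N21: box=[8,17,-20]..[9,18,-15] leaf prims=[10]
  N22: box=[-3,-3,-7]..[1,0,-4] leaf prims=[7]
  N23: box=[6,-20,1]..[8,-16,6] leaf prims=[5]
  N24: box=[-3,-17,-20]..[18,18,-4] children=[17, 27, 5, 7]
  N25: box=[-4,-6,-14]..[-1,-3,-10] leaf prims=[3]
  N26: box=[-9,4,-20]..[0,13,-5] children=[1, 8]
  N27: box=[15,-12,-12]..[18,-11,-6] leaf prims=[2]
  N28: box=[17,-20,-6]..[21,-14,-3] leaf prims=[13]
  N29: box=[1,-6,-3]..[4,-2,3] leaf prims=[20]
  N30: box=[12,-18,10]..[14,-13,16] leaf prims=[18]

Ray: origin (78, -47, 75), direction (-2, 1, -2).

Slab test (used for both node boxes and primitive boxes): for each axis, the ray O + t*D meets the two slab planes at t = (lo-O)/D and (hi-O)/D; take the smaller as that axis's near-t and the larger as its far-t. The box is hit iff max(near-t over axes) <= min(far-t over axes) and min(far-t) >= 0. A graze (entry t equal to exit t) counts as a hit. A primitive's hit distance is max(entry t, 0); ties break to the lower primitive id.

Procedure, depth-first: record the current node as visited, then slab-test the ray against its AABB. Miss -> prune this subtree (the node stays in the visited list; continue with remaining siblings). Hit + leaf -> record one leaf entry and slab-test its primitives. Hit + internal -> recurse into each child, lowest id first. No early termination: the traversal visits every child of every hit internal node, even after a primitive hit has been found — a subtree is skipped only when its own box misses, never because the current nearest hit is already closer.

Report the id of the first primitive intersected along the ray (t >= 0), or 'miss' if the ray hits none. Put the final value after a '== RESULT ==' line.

Trace the traversal:
N0 x:[28,97/2] y:[27,68] z:[51/2,95/2] -> hit [28,95/2], descend [6, 9, 20, 24]
  N6 x:[39,95/2] y:[41,64] z:[79/2,95/2] -> hit [41,95/2], descend [11, 14, 25, 26]
    N11 x:[91/2,46] y:[41,44] z:[40,41] -> miss, prune
    N14 x:[47,95/2] y:[60,64] z:[79/2,83/2] -> miss, prune
    N25 x:[79/2,41] y:[41,44] z:[85/2,89/2] -> miss, prune
    N26 x:[39,87/2] y:[51,60] z:[40,95/2] -> miss, prune
  N9 x:[28,36] y:[27,68] z:[51/2,81/2] -> hit [28,36], descend [12, 13, 18, 28]
    N12 x:[32,36] y:[27,34] z:[59/2,37] -> hit [32,34], descend [23, 30]
      N23 x:[35,36] y:[27,31] z:[69/2,37] -> miss, prune
      N30 x:[32,33] y:[29,34] z:[59/2,65/2] -> hit [32,65/2] leaf, test {P18@t=32}
    N13 x:[63/2,65/2] y:[46,48] z:[35,38] -> miss, prune
    N18 x:[28,32] y:[51,68] z:[51/2,73/2] -> miss, prune
    N28 x:[57/2,61/2] y:[27,33] z:[39,81/2] -> miss, prune
  N20 x:[37,97/2] y:[31,61] z:[63/2,41] -> hit [37,41], descend [2, 3, 4, 19]
    N2 x:[75/2,39] y:[39,40] z:[77/2,41] -> hit [39,39] leaf, test {P1@t=39}
    N3 x:[95/2,97/2] y:[33,39] z:[71/2,73/2] -> miss, prune
    N4 x:[37,47] y:[41,61] z:[63/2,39] -> miss, prune
    N19 x:[89/2,46] y:[31,34] z:[71/2,75/2] -> miss, prune
  N24 x:[30,81/2] y:[30,65] z:[79/2,95/2] -> hit [79/2,81/2], descend [5, 7, 17, 27]
    N5 x:[69/2,36] y:[36,37] z:[43,87/2] -> miss, prune
    N7 x:[69/2,81/2] y:[44,65] z:[79/2,95/2] -> miss, prune
    N17 x:[69/2,37] y:[30,31] z:[40,41] -> miss, prune
    N27 x:[30,63/2] y:[35,36] z:[81/2,87/2] -> miss, prune

Summary -> nodes [0, 6, 11, 14, 25, 26, 9, 12, 23, 30, 13, 18, 28, 20, 2, 3, 4, 19, 24, 5, 7, 17, 27]; box-tests=23; leaf-entries=2; first=P18

== RESULT ==
18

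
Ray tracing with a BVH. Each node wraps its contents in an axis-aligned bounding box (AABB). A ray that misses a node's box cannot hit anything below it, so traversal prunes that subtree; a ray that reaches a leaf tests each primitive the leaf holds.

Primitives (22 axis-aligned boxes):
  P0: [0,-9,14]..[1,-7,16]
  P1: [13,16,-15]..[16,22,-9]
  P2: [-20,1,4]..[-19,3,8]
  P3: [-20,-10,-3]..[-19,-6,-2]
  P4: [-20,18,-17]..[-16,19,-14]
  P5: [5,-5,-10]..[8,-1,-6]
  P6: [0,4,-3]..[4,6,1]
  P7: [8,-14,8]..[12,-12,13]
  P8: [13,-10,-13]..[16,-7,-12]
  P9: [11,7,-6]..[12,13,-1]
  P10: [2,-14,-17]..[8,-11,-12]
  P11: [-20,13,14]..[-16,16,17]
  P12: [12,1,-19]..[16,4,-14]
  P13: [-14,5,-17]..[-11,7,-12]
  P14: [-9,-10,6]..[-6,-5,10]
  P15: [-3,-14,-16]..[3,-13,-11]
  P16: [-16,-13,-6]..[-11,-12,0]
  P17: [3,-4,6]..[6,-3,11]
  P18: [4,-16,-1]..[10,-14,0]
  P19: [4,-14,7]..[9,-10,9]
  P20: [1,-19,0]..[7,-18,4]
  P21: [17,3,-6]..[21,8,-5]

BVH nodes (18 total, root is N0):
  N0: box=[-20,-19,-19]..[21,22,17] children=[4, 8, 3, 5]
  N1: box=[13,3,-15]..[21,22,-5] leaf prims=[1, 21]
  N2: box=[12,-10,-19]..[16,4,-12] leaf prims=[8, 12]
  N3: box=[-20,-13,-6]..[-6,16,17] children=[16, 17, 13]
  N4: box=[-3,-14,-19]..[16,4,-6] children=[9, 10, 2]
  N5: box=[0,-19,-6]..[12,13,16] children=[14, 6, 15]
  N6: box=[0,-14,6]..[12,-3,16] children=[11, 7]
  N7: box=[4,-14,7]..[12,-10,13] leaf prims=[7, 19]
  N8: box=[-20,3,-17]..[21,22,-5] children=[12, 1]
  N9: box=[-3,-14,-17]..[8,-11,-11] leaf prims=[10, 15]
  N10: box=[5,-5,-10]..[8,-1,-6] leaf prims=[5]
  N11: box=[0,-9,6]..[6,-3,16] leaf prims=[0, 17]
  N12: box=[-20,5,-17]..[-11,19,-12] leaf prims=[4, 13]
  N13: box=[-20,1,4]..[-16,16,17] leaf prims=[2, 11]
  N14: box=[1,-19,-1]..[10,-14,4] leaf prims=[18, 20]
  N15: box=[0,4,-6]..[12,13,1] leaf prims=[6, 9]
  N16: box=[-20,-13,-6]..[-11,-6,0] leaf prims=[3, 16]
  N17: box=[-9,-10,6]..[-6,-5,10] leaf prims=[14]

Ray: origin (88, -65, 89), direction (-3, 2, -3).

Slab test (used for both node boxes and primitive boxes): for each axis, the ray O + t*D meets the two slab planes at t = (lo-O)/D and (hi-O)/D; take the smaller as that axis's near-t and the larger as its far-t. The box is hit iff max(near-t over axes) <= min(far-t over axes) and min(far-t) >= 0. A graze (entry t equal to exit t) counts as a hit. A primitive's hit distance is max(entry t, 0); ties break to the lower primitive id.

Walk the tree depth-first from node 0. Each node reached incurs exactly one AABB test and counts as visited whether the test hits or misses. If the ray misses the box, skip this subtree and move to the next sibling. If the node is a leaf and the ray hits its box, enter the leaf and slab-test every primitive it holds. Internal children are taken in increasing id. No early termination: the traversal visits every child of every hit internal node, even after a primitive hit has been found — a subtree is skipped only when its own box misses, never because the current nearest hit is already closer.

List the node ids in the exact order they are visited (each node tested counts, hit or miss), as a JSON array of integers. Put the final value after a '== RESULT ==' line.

Trace the traversal:
N0 x:[67/3,36] y:[23,87/2] z:[24,36] -> hit [24,36], descend [3, 4, 5, 8]
  N3 x:[94/3,36] y:[26,81/2] z:[24,95/3] -> hit [94/3,95/3], descend [13, 16, 17]
    N13 x:[104/3,36] y:[33,81/2] z:[24,85/3] -> miss, prune
    N16 x:[33,36] y:[26,59/2] z:[89/3,95/3] -> miss, prune
    N17 x:[94/3,97/3] y:[55/2,30] z:[79/3,83/3] -> miss, prune
  N4 x:[24,91/3] y:[51/2,69/2] z:[95/3,36] -> miss, prune
  N5 x:[76/3,88/3] y:[23,39] z:[73/3,95/3] -> hit [76/3,88/3], descend [6, 14, 15]
    N6 x:[76/3,88/3] y:[51/2,31] z:[73/3,83/3] -> hit [51/2,83/3], descend [7, 11]
      N7 x:[76/3,28] y:[51/2,55/2] z:[76/3,82/3] -> hit [51/2,82/3] leaf, test {P7@t=51/2, P19@t=80/3}
      N11 x:[82/3,88/3] y:[28,31] z:[73/3,83/3] -> miss, prune
    N14 x:[26,29] y:[23,51/2] z:[85/3,30] -> miss, prune
    N15 x:[76/3,88/3] y:[69/2,39] z:[88/3,95/3] -> miss, prune
  N8 x:[67/3,36] y:[34,87/2] z:[94/3,106/3] -> hit [34,106/3], descend [1, 12]
    N1 x:[67/3,25] y:[34,87/2] z:[94/3,104/3] -> miss, prune
    N12 x:[33,36] y:[35,42] z:[101/3,106/3] -> hit [35,106/3] leaf, test {P4(miss), P13(miss)}

Summary -> nodes [0, 3, 13, 16, 17, 4, 5, 6, 7, 11, 14, 15, 8, 1, 12]; box-tests=15; leaf-entries=2; first=P7

== RESULT ==
[0, 3, 13, 16, 17, 4, 5, 6, 7, 11, 14, 15, 8, 1, 12]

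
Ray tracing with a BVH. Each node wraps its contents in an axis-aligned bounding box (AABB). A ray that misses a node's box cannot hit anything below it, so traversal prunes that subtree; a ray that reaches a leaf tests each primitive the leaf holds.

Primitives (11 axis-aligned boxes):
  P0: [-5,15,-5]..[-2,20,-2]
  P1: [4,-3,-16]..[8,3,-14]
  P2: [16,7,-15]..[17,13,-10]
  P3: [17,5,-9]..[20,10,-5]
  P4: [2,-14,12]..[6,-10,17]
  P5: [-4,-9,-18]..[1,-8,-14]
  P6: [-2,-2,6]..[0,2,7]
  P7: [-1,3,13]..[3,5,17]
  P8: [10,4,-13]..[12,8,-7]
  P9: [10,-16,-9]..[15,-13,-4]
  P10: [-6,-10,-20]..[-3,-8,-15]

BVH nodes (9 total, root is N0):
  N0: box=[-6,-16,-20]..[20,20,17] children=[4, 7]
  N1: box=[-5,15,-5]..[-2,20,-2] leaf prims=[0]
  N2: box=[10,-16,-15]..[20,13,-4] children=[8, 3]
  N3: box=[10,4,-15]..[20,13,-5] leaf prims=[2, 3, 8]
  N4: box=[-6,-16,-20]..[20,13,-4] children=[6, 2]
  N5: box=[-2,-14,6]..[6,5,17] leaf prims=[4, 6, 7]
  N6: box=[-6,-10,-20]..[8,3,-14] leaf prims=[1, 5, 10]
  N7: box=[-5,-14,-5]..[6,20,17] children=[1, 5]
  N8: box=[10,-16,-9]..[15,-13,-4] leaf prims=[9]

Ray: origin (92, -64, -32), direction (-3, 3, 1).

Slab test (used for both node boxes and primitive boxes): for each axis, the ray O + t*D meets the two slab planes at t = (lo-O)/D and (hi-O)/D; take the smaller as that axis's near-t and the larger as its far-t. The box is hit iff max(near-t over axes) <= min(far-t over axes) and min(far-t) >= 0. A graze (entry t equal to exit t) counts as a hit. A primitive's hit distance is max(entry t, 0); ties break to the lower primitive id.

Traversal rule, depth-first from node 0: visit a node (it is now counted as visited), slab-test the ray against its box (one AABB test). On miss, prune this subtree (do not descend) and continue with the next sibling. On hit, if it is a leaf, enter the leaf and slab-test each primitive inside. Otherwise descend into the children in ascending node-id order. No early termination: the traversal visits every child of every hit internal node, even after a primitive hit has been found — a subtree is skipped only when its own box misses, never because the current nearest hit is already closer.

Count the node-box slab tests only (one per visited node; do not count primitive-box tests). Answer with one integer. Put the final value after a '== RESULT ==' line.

Trace the traversal:
N0 x:[24,98/3] y:[16,28] z:[12,49] -> hit [24,28], descend [4, 7]
  N4 x:[24,98/3] y:[16,77/3] z:[12,28] -> hit [24,77/3], descend [2, 6]
    N2 x:[24,82/3] y:[16,77/3] z:[17,28] -> hit [24,77/3], descend [3, 8]
      N3 x:[24,82/3] y:[68/3,77/3] z:[17,27] -> hit [24,77/3] leaf, test {P2(miss), P3@t=24, P8(miss)}
      N8 x:[77/3,82/3] y:[16,17] z:[23,28] -> miss, prune
    N6 x:[28,98/3] y:[18,67/3] z:[12,18] -> miss, prune
  N7 x:[86/3,97/3] y:[50/3,28] z:[27,49] -> miss, prune

order=[0, 4, 2, 3, 8, 6, 7]  |boxes|=7  |leaves|=1  hit=P3

== RESULT ==
7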